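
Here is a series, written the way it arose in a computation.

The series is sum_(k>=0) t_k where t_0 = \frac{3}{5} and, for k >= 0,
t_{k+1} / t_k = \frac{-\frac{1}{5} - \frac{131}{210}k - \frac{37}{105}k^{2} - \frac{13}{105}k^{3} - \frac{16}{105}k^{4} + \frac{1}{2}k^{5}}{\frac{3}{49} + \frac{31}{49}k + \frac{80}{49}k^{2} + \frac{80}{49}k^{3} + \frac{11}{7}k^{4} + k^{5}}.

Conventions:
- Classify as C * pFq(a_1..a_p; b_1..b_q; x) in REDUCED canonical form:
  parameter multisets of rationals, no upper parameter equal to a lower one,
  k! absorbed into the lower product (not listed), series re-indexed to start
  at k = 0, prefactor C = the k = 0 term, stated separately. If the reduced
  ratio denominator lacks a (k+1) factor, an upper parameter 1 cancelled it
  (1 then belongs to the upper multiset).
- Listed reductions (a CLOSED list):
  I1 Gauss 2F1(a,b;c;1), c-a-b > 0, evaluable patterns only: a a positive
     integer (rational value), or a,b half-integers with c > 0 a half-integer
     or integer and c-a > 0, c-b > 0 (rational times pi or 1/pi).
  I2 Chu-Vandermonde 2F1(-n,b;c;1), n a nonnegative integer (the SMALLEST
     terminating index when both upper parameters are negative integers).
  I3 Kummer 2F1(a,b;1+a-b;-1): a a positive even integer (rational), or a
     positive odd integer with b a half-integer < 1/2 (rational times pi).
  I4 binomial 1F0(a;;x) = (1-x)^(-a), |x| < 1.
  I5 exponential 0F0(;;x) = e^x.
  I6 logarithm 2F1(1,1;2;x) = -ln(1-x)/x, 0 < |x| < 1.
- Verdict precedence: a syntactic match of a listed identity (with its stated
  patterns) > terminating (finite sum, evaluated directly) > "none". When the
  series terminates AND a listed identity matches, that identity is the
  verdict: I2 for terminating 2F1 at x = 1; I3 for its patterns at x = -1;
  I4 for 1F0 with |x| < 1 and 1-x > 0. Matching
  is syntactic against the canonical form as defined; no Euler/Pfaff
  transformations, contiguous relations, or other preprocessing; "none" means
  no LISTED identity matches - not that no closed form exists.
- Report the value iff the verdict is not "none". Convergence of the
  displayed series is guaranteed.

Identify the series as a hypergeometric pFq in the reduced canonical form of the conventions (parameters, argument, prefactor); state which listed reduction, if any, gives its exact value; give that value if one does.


This is \frac{3}{5} * 2F1(-\frac{7}{5}, \frac{2}{3}; \frac{1}{7}; \frac{1}{2}) in reduced canonical form. Verdict: none - at argument \frac{1}{2} the multisets {-\frac{7}{5}, \frac{2}{3}} ; {\frac{1}{7}} match no listed identity.

First insight: from the first term \frac{3}{5}: the parameter 3/7 appears in both the upper and lower lists and cancels (alongside the other common factor).
Term ratio: r(k) = \frac{1}{2} * (k-\frac{7}{5}) (k+\frac{2}{3}) / [(k+\frac{1}{7}) (k+1)] - rational; roots negated = parameters, x = \frac{1}{2}, C = \frac{3}{5}.


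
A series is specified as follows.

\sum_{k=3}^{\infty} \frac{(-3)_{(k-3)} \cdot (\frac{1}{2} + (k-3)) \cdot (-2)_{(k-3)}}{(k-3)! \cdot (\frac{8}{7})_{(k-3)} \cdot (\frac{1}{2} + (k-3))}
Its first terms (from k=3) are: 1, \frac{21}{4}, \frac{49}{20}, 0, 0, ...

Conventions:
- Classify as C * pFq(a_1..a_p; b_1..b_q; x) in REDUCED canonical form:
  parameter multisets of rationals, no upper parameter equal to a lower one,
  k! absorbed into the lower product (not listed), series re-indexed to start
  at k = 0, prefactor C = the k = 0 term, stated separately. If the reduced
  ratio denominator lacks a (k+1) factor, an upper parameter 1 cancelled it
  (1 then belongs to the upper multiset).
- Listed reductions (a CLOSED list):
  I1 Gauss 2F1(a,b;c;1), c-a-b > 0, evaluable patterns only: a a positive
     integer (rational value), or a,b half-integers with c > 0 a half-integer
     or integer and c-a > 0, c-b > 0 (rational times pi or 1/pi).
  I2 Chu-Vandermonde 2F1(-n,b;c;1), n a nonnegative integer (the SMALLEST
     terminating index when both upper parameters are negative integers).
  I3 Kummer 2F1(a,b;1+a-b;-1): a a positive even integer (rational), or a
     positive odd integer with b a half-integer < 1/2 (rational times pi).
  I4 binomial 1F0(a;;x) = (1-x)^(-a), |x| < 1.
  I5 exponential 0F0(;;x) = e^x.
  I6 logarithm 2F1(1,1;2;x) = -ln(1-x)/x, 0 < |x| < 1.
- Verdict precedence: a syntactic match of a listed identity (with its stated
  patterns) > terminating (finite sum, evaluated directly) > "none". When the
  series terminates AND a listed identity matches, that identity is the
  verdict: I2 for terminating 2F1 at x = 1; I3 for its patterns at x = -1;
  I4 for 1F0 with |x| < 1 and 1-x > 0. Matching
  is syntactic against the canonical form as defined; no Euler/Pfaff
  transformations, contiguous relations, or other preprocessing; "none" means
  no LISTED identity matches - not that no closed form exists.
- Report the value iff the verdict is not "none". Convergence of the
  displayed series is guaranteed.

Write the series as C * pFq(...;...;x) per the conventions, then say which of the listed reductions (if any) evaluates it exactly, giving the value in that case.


Canonical form: C = 1 times 2F1 with upper {-3, -2}, lower {\frac{8}{7}}, x = 1. Verdict (x = 1): Chu-Vandermonde (I2) applies (terminating 2F1 at x = 1 with n = 2, b = -3, c = \frac{8}{7}). Sum: \frac{87}{10}.

The tell: with t_0 = 1, the factor k + 1/2 cancels (top and bottom), leaving C = 1.
Term ratio: r(k) = 1 * (k-3) (k-2) / [(k+\frac{8}{7}) (k+1)] - rational in k, leading ratio 1; with t_0 = 1, classification follows.


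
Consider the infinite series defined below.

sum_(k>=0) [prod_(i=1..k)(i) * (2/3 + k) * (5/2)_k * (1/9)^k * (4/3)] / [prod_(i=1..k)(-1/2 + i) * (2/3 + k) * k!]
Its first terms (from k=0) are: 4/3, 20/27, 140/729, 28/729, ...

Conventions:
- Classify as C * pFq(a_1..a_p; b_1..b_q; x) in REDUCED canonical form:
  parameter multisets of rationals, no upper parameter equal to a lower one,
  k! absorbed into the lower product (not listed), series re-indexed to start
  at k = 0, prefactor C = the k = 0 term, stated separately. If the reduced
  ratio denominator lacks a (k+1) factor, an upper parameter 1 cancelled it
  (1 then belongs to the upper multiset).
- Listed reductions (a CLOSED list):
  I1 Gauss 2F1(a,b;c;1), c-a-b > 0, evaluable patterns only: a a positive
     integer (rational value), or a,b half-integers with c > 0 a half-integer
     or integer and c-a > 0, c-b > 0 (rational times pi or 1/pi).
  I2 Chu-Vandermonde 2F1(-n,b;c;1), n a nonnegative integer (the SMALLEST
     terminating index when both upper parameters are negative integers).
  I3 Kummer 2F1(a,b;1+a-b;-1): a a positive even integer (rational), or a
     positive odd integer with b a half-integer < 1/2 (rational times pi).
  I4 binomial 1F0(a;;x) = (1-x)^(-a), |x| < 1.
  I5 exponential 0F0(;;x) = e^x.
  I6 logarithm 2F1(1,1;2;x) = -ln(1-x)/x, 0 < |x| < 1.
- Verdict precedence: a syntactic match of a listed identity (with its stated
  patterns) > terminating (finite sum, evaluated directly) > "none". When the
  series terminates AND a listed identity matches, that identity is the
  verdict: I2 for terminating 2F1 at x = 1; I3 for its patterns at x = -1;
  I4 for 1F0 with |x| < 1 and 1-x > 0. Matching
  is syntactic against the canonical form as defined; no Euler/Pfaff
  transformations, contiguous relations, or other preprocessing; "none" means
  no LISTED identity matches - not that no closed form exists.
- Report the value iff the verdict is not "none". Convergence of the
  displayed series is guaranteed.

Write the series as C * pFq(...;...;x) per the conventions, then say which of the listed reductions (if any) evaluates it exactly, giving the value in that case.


Canonical form: C = 4/3 times 2F1 with upper {1, 5/2}, lower {1/2}, x = 1/9. Verdict: none (x = 1/9): each listed identity misses the multisets {1, 5/2} ; {1/2}.

First insight: with t_0 = 4/3, k + 2/3 divides numerator and denominator alike; prefactor 4/3 after cancelling.
Step ratio: r(k) = (1/9) * (k+1) (k+5/2) / [(k+1/2) (k+1)] - rational; roots negated = parameters, x = (1/9), C = 4/3.


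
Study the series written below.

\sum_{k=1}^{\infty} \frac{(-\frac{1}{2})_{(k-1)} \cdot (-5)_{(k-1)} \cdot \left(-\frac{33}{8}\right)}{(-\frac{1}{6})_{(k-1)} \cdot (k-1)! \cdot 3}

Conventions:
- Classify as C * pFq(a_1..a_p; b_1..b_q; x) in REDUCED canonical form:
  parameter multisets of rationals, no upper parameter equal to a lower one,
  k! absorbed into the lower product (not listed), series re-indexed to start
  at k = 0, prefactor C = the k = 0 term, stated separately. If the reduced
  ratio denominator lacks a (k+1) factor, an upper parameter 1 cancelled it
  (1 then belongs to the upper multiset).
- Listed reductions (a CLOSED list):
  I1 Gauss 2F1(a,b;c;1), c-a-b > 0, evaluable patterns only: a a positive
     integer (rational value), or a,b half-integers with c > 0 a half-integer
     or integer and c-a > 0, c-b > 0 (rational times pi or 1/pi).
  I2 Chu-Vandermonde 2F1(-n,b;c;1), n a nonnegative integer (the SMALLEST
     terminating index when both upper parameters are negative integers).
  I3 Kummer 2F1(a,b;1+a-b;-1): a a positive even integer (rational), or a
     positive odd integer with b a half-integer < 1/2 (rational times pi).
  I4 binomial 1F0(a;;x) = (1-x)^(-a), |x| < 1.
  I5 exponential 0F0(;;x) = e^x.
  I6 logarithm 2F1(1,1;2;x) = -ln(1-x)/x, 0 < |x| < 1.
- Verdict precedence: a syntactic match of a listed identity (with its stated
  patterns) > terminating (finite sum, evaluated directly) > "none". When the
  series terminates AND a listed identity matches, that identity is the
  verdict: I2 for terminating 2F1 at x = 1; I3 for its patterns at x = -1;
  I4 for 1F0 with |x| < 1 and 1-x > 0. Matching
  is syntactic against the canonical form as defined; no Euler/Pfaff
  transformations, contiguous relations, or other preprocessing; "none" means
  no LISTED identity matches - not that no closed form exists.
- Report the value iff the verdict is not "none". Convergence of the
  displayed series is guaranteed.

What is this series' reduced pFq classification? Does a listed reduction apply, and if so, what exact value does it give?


Classification (C = -\frac{11}{8}): 2F1 with upper {-5, -\frac{1}{2}}, lower {-\frac{1}{6}}, argument x = 1. Verdict (x = 1): Vandermonde's identity (I2) applies (terminating 2F1 at x = 1 with n = 5, b = -1/2, c = -\frac{1}{6}). Value: \frac{2912}{391}.

Key step: from the first term -\frac{11}{8}: the constant factors (C = -11/8, x = 1) combine into one prefactor.
Consecutive-term ratio: r(k) = 1 * (k-5) (k-\frac{1}{2}) / [(k-\frac{1}{6}) (k+1)] ; factor over Q: parameters, x = 1, and C = -\frac{11}{8}.


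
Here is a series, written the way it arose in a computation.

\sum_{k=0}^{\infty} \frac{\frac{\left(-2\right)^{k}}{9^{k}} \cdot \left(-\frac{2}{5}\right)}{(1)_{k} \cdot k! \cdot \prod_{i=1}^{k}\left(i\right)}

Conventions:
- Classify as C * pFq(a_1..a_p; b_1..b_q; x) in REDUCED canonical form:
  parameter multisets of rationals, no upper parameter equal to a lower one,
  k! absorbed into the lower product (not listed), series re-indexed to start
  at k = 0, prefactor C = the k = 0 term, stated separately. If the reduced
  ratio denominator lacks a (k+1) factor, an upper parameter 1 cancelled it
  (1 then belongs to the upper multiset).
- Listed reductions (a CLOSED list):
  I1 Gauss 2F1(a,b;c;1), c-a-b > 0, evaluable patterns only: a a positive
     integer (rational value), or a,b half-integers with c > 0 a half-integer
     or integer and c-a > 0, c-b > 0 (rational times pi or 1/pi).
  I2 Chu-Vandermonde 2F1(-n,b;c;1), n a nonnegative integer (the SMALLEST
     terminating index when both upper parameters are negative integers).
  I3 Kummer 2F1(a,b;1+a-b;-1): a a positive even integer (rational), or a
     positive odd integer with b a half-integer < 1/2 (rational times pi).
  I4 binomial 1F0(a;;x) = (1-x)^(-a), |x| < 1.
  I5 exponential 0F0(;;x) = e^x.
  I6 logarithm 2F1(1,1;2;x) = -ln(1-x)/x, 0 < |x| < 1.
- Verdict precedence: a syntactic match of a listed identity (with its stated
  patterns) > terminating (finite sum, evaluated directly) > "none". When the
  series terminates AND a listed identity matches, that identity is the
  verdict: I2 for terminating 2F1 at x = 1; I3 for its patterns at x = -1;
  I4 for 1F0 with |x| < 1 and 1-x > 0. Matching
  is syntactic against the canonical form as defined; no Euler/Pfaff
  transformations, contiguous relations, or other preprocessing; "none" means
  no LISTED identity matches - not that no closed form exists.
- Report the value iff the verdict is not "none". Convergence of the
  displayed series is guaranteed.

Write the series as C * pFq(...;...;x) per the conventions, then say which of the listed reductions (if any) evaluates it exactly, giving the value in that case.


At argument -\frac{2}{9}: a 0F2 with upper {-}, lower {1, 1}, scaled by C = -\frac{2}{5}. Verdict: none - at argument -\frac{2}{9} the multisets {-} ; {1, 1} match no listed identity.

The tell: with t_0 = -\frac{2}{5}, the product of the first k integers (C = -2/5) is k!.
Consecutive-term ratio: r(k) = -\frac{2}{9} * 1 / [(k+1) (k+1) (k+1)] - rational in k. x = -\frac{2}{9}; t_0 = -\frac{2}{5}; negate the roots.


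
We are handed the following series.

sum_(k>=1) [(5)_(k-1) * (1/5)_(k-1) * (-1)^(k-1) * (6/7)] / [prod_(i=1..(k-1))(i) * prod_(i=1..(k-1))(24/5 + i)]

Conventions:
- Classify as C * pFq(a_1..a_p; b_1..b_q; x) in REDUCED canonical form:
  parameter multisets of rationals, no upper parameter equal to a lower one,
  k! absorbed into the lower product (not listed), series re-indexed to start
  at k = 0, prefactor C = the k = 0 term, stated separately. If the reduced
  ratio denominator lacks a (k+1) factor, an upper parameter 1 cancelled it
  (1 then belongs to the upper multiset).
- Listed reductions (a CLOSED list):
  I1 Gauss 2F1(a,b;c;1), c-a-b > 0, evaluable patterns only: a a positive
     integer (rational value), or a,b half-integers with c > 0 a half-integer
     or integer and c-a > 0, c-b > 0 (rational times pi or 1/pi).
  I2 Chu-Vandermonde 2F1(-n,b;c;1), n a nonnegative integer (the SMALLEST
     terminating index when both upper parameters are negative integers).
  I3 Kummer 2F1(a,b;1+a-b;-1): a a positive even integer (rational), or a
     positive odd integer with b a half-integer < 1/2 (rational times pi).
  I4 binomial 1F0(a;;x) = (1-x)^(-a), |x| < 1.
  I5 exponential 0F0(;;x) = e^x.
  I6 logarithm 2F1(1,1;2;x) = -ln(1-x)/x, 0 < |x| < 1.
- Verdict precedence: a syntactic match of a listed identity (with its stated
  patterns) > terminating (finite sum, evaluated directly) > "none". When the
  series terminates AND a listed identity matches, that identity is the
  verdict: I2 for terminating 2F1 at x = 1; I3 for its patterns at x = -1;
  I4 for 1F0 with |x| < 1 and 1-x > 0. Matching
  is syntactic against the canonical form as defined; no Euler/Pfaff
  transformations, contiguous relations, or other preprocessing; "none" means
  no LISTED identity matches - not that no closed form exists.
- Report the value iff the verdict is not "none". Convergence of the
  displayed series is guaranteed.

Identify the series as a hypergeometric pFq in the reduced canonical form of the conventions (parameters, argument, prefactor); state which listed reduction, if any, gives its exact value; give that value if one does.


Classification (C = 6/7): 2F1 with upper {1/5, 5}, lower {29/5}, argument x = -1. Verdict: none here - no I1-I6 shape fits x = -1 with lower {29/5}.

First insight: with t_0 = 6/7, the product of the first k integers (C = 6/7, x = -1) is k!.
Term ratio: r(k) = (-1) * (k+1/5) (k+5) / [(k+29/5) (k+1)] - rational; roots negated = parameters, x = (-1), C = 6/7.


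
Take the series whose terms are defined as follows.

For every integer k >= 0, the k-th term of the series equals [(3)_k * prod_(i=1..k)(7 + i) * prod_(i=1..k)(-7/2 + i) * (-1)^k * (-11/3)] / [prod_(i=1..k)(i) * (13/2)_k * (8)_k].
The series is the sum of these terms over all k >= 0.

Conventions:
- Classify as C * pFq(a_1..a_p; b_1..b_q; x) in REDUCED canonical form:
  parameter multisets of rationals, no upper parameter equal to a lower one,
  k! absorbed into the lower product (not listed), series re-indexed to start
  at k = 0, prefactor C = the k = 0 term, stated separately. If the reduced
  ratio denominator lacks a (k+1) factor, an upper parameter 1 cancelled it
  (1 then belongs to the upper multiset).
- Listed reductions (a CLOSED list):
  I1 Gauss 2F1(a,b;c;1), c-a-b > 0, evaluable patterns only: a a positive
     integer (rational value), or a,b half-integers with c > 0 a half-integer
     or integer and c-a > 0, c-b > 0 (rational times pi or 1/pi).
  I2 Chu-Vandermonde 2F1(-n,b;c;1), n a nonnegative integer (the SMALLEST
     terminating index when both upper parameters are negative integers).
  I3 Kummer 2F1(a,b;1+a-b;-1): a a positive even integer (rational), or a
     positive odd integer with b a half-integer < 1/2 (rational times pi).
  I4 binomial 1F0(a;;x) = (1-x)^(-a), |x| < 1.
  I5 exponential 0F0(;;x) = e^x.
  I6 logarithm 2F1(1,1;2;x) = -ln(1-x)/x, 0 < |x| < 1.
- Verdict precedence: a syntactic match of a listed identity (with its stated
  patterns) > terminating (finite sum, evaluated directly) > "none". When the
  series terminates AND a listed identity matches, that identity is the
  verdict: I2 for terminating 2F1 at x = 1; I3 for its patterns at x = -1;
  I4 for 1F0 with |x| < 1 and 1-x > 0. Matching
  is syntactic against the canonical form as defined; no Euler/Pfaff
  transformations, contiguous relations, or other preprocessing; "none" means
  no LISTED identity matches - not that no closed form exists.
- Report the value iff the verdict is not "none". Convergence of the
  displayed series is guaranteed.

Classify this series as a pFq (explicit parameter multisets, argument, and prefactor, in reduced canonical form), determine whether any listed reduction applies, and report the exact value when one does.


The tell: t_0 = -11/3 here, and the product of the first k integers (C = -11/3) is k!.
Consecutive-term ratio: r(k) = (-1) * (k-5/2) (k+3) / [(k+13/2) (k+1)] - rational; roots negated = parameters, x = (-1), C = -11/3.

This is -11/3 * 2F1(-5/2, 3; 13/2; -1) in reduced canonical form. Verdict at x = -1: Kummer's theorem (I3) matches (x = -1; c = 13/2 equals 1+a-b for upper {-5/2, 3}: listed pattern). Sum: (-12705/4096) * pi.


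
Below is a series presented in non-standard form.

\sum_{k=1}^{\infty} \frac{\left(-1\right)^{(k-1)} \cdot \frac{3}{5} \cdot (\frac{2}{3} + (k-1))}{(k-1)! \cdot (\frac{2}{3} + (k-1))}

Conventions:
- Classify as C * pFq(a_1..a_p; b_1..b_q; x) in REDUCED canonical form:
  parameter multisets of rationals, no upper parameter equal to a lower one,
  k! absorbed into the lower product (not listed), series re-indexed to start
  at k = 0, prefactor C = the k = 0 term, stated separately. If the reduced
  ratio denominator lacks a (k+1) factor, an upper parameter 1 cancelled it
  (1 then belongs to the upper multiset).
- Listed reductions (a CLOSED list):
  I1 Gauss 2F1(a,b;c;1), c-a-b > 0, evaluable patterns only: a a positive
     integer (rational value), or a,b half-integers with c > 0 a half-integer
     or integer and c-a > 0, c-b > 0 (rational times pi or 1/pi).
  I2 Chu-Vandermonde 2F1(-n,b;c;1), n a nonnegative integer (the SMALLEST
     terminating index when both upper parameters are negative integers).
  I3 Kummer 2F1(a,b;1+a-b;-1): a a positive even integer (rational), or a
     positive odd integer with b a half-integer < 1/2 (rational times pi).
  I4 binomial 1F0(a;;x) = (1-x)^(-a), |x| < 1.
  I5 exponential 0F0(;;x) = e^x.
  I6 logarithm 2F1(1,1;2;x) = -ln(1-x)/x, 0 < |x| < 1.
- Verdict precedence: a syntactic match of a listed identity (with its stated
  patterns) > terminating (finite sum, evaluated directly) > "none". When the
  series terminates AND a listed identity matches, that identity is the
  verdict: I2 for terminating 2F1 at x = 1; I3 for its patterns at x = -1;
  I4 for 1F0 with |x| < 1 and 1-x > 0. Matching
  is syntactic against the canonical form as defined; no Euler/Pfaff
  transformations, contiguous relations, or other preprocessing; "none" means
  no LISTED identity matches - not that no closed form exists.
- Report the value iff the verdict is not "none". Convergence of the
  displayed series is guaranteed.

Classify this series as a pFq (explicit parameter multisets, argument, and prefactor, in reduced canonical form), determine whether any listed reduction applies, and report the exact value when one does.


Reduced: x = -1, 0F0, upper = {-}, lower = {-}, C = \frac{3}{5}. Verdict: exponential (I5) applies (the 0F0 exponential series at x = -1). Exact value: \frac{3}{5} \cdot e^{-1}.

Key step: t_0 being \frac{3}{5}, the factor k + 2/3 cancels (top and bottom), leaving C = 3/5, x = -1.
Term ratio: r(k) = -1 * 1 / [(k+1)] - rational in k. x = -1; t_0 = \frac{3}{5}; negate the roots.


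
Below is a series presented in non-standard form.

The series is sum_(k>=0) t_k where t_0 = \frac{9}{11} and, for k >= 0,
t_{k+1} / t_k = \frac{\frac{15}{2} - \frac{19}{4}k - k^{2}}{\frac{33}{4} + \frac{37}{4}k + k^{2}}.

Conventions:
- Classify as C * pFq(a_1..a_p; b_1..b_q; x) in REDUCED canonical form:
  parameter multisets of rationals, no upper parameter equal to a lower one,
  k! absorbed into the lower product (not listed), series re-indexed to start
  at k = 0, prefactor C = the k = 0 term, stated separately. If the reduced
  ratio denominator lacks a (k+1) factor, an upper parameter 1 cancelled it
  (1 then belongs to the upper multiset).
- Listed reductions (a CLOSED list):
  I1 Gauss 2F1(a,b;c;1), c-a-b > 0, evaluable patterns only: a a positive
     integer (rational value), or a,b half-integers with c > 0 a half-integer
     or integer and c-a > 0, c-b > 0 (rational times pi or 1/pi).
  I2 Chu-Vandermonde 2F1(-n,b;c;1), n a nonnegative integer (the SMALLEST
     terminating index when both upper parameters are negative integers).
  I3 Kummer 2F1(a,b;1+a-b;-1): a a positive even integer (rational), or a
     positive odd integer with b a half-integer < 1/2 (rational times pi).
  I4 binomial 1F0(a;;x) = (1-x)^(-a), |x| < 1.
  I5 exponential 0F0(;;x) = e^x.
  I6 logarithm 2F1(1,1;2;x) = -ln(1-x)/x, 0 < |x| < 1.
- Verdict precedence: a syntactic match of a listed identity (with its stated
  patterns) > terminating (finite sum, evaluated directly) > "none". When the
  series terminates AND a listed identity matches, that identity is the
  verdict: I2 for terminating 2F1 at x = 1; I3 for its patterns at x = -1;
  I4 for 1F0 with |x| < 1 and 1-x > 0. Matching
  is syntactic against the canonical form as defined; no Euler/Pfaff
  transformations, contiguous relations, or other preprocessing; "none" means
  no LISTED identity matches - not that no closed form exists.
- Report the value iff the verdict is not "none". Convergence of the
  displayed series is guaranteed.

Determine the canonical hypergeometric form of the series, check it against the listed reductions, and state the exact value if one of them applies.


x = -1 here; the reduced form reads 2F1, upper {-\frac{5}{4}, 6}, lower {\frac{33}{4}}, C = \frac{9}{11}. Verdict (x = -1): Kummer's theorem (I3) applies (x = -1; c = \frac{33}{4} equals 1+a-b for upper {-\frac{5}{4}, 6}: listed pattern). Value: \frac{9135}{5632}.

Key observation: t_0 being \frac{9}{11}, factor the ratio over Q (C = 9/11): negated roots = parameters.
Adjacent-term ratio: r(k) = -1 * (k-\frac{5}{4}) (k+6) / [(k+\frac{33}{4}) (k+1)] - rational in k. x = -1; t_0 = \frac{9}{11}; negate the roots.


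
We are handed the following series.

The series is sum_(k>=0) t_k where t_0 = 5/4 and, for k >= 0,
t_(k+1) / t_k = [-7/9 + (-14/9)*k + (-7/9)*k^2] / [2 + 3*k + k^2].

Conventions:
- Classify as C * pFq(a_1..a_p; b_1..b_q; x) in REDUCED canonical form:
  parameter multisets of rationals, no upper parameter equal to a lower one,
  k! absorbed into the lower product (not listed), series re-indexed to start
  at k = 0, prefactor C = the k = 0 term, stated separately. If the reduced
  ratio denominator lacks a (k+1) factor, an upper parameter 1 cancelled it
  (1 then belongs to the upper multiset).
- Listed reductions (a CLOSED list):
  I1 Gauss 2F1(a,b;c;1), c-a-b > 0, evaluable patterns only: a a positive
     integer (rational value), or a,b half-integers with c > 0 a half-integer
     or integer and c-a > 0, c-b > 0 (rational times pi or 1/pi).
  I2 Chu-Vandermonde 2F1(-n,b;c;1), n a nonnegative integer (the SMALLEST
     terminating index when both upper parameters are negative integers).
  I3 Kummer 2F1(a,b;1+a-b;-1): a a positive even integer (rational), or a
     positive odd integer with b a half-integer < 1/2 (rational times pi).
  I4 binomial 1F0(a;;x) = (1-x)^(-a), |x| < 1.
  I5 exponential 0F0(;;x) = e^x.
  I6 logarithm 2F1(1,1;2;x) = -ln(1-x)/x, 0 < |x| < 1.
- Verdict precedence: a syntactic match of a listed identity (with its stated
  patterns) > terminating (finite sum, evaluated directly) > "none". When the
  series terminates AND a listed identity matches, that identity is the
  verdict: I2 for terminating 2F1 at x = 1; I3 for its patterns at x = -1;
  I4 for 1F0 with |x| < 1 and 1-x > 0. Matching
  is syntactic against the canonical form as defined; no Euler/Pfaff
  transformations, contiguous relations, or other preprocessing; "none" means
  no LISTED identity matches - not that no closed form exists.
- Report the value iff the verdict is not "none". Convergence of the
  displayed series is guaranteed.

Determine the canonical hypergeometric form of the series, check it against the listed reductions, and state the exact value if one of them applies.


Prefactor 5/4, argument -7/9: 2F1 with upper {1, 1} over lower {2}. Verdict at x = -7/9: the I6 logarithm reduction matches (the logarithm: parameters (1,1;2), x = -7/9). Sum: (45/28) * ln(16/9).

Key observation: x = (-7/9) and the expanded ratio factors over Q; prefactor 5/4, roots give parameters.
Consecutive-term ratio: r(k) = (-7/9) * (k+1) (k+1) / [(k+2) (k+1)] - rational; roots negated = parameters, x = (-7/9), C = 5/4.


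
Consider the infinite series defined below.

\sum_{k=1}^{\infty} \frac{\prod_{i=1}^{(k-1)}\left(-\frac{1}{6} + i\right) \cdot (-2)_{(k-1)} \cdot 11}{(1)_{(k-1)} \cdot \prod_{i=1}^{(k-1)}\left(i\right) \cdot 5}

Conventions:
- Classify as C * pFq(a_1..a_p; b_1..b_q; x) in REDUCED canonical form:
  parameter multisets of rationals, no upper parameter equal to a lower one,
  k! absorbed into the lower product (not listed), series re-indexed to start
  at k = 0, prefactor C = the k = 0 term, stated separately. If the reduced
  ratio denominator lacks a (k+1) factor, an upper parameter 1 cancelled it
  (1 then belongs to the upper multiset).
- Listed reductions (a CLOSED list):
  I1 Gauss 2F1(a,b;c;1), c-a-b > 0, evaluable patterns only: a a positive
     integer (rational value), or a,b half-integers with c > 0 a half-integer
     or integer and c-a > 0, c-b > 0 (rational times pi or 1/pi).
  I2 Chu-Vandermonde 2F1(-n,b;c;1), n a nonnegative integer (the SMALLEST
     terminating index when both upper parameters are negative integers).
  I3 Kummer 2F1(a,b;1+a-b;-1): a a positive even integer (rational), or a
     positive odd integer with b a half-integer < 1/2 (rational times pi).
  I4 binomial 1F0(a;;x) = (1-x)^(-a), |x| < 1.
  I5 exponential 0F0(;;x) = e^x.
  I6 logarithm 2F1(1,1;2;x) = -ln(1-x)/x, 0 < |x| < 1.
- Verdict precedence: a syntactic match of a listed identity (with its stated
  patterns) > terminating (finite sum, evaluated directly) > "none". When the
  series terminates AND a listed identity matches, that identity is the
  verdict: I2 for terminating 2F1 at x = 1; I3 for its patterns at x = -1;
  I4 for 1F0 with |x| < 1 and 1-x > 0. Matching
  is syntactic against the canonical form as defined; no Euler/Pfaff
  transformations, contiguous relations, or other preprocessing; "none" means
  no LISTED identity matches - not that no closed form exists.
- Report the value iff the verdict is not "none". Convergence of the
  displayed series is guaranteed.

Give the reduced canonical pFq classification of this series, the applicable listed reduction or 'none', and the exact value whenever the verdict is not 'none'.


Classification (C = \frac{11}{5}): 2F1 with upper {-2, \frac{5}{6}}, lower {1}, argument x = 1. Verdict: Chu-Vandermonde (I2) fires (terminating 2F1 at x = 1 with n = 2, b = 5/6, c = 1). Sum: \frac{77}{360}.

Key step: t_0 being \frac{11}{5}, the constant factors (C = 11/5, x = 1) combine into one prefactor.
Adjacent-term ratio: r(k) = 1 * (k-2) (k+\frac{5}{6}) / [(k+1) (k+1)] - poly over poly, x = 1 from leading terms; C = \frac{11}{5} at k = 0.


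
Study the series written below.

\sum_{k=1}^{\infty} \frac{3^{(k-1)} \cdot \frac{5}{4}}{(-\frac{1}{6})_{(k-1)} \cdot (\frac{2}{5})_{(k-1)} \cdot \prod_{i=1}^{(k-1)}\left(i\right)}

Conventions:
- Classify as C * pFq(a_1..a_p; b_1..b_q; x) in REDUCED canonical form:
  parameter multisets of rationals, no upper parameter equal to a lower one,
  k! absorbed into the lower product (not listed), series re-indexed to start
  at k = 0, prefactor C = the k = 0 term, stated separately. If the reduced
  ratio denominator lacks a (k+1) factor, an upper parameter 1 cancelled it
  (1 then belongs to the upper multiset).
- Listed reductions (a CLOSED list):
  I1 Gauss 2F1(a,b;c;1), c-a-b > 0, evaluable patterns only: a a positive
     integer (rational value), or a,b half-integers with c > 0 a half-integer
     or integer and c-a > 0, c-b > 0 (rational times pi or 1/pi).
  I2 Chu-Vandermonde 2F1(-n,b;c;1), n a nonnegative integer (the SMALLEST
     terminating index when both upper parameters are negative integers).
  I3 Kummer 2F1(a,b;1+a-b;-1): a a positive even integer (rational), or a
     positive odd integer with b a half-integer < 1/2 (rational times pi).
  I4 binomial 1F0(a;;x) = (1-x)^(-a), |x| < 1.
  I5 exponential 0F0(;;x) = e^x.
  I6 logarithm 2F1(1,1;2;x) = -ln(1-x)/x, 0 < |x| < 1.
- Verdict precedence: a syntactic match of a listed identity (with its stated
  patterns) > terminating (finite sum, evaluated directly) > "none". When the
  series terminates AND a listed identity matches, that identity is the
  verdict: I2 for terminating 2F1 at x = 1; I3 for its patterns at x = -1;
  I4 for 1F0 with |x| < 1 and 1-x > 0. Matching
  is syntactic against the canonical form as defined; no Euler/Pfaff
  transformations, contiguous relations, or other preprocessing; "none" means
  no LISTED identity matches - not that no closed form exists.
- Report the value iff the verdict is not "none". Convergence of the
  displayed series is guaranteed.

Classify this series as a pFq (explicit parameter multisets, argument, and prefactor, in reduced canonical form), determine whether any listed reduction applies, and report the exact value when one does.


Prefactor \frac{5}{4}, argument 3: 0F2 with upper {-} over lower {-\frac{1}{6}, \frac{2}{5}}. Verdict: none here - no I1-I6 shape fits x = 3 with lower {-\frac{1}{6}, \frac{2}{5}}.

Key observation: t_0 being \frac{5}{4}, the product of the first k integers (C = 5/4, x = 3) is k!.
Consecutive-term ratio: r(k) = 3 * 1 / [(k-\frac{1}{6}) (k+\frac{2}{5}) (k+1)] - poly over poly, x = 3 from leading terms; C = \frac{5}{4} at k = 0.


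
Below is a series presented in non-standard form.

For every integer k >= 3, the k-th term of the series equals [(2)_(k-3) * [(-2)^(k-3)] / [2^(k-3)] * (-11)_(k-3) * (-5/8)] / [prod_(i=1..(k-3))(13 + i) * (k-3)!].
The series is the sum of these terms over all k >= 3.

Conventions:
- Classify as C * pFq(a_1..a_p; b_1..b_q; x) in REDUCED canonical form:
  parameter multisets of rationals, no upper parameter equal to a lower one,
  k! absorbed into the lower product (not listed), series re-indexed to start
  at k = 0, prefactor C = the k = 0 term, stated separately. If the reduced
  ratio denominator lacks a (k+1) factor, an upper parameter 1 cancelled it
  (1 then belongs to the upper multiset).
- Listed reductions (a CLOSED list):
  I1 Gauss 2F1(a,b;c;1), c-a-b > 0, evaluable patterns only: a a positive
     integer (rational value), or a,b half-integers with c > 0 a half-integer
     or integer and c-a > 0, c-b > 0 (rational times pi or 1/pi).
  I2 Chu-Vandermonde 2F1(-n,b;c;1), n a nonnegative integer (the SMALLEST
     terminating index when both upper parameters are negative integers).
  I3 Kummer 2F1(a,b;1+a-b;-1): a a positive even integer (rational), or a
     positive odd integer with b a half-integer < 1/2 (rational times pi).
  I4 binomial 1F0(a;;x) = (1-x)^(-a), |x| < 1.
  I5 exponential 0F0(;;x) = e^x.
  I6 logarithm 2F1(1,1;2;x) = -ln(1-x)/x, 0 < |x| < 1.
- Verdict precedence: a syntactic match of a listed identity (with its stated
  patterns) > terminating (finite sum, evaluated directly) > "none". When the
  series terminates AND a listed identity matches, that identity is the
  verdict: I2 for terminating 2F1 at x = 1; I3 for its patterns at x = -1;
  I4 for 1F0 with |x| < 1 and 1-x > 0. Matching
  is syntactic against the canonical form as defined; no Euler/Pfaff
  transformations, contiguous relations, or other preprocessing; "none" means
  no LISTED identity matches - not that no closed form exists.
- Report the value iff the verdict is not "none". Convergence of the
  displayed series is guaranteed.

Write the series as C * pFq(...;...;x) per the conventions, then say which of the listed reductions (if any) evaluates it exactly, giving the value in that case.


With C = -5/8: the canonical form is 2F1(-11, 2; 14; -1). Verdict: Kummer's theorem (I3) matches (x = -1; c = 14 equals 1+a-b for upper {-11, 2}: listed pattern). Its exact value is -65/16.

Key observation: t_0 = -5/8 here, and the two k-th powers (C = -5/8, x = -1) combine into one argument.
Term ratio: r(k) = (-1) * (k-11) (k+2) / [(k+14) (k+1)] - rational in k. x = (-1); t_0 = -5/8; negate the roots.


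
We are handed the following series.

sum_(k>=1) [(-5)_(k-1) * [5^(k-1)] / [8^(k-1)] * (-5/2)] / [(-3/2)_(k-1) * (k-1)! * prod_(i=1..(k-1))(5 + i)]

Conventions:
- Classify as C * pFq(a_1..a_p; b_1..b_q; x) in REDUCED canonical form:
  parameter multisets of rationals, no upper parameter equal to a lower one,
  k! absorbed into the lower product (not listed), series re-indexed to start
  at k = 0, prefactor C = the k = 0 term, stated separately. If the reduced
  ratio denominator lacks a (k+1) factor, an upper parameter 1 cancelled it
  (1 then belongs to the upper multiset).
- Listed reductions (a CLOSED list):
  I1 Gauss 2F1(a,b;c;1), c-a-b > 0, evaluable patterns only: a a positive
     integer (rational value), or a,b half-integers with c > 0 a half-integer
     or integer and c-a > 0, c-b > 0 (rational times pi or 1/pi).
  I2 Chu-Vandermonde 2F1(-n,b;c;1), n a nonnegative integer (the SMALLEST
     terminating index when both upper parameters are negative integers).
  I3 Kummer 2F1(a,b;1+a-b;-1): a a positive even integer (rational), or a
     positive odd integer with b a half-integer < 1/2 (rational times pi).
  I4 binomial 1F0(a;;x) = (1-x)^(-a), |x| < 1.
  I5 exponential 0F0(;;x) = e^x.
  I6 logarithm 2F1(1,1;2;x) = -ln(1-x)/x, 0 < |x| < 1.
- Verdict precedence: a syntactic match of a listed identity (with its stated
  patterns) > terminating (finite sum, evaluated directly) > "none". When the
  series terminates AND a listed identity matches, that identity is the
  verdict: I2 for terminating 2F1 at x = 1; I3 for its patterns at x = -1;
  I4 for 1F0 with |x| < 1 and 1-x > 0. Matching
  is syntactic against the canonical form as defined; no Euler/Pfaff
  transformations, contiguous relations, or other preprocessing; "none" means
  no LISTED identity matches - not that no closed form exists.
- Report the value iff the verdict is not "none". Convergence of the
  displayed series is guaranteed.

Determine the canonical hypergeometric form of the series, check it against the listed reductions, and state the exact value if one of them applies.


x = 5/8 here; the reduced form reads 1F2, upper {-5}, lower {-3/2, 6}, C = -5/2. Verdict: terminating. With -5 upstairs the series is a 6-term polynomial sum; evaluated term by term. Exact value: -404744215/111476736.

Structural cue: from the first term -5/2: the two geometric factors (prefactor -5/2) combine into one argument.
Adjacent-term ratio: r(k) = (5/8) * (k-5) / [(k-3/2) (k+6) (k+1)] ; factor over Q: parameters, x = (5/8), and C = -5/2.


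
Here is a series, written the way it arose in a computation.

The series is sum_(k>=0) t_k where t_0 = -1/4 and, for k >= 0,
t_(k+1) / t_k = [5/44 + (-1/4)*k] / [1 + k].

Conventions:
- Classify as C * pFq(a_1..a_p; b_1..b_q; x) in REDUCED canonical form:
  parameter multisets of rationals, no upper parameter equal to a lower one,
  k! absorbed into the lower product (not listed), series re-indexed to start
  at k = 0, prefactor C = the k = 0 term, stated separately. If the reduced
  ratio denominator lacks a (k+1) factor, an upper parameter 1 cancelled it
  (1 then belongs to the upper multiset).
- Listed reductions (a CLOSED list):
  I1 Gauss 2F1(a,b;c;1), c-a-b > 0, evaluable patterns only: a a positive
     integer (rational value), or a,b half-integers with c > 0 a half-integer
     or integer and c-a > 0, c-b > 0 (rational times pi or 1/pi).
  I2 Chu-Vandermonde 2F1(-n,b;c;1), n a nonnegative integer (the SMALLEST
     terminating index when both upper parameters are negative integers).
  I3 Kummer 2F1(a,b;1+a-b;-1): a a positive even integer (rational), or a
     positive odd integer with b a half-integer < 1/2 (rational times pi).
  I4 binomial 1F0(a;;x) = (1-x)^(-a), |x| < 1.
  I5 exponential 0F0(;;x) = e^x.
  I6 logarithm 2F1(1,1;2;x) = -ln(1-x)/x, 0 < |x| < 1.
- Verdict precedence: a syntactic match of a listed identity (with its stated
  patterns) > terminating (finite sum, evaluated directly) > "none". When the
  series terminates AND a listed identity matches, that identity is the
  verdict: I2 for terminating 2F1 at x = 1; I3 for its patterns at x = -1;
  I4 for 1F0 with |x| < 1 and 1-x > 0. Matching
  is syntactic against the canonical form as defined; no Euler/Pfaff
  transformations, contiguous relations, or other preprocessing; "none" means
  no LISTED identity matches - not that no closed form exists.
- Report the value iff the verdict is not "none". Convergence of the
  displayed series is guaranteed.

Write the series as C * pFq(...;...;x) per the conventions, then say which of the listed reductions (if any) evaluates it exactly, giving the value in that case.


Canonical form: C = -1/4 times 1F0 with upper {-5/11}, lower {-}, x = -1/4. Verdict at x = -1/4: binomial (I4) matches (the 1F0 binomial series: exponent 5/11, x = -1/4). Sum: (-1/4) * (5/4)^(5/11).

Key observation: t_0 being -1/4, the expanded ratio factors over Q; C = -1/4, roots give parameters.
Term ratio: r(k) = (-1/4) * (k-5/11) / [(k+1)] - rational in k, leading ratio (-1/4); with t_0 = -1/4, classification follows.


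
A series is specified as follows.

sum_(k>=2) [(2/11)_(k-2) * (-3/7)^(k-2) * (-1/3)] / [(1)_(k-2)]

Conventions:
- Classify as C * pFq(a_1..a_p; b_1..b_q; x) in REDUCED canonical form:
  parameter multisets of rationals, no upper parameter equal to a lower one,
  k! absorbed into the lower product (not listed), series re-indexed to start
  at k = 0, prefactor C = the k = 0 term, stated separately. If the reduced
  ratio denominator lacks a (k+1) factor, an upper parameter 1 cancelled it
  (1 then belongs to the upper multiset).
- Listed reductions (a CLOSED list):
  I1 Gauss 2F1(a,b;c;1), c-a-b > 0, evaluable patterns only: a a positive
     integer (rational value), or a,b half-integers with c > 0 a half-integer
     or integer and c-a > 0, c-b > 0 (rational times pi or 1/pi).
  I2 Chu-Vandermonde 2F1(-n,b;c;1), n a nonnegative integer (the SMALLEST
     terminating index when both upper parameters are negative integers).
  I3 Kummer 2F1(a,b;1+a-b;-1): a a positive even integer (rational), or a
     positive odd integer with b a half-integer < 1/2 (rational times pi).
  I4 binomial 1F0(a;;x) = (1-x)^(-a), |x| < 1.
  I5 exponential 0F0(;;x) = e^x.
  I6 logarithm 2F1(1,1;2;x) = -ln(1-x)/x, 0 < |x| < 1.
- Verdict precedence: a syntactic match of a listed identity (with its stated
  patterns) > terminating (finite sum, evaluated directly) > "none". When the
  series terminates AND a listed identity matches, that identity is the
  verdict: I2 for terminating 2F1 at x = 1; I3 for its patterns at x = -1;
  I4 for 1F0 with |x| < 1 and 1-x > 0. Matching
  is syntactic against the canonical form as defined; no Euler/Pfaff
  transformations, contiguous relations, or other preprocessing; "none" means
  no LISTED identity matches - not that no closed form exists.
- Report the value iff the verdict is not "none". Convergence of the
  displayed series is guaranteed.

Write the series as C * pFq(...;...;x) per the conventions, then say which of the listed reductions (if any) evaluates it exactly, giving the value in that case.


Reduced: x = -3/7, 1F0, upper = {2/11}, lower = {-}, C = -1/3. Verdict (x = -3/7): the I4 binomial reduction applies (the 1F0 binomial series: exponent -2/11, x = -3/7). Value: (-1/3) * (10/7)^(-2/11).

First insight: t_0 = -1/3 here, and (1)_k (prefactor -1/3) is k! itself.
Adjacent-term ratio: r(k) = (-3/7) * (k+2/11) / [(k+1)] - rational in k, leading ratio (-3/7); with t_0 = -1/3, classification follows.
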